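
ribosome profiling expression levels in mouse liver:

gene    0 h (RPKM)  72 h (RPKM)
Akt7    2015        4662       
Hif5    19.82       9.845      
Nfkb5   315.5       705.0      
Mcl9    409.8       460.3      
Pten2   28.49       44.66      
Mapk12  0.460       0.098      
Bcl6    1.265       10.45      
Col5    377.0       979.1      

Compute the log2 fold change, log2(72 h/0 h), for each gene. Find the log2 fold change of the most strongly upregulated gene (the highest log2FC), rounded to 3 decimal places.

log2(4662/2015) = 1.210  (Akt7)
log2(9.845/19.82) = -1.009  (Hif5)
log2(705.0/315.5) = 1.160  (Nfkb5)
log2(460.3/409.8) = 0.168  (Mcl9)
log2(44.66/28.49) = 0.649  (Pten2)
log2(0.098/0.460) = -2.231  (Mapk12)
log2(10.45/1.265) = 3.046  (Bcl6)
log2(979.1/377.0) = 1.377  (Col5)
Bcl6 is most strongly upregulated.

3.046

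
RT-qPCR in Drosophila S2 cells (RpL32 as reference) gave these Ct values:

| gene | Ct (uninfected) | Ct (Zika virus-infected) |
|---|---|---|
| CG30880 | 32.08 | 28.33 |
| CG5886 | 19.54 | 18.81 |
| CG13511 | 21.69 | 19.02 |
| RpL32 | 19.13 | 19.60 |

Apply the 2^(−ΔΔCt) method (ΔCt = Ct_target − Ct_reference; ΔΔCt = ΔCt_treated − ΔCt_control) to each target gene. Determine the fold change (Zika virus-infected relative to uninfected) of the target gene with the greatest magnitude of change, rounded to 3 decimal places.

CG30880: ΔΔCt = (28.33−19.60) − (32.08−19.13) = 8.73 − 12.95 = -4.22; fold change = 2^4.22 = 18.636
CG5886: ΔΔCt = (18.81−19.60) − (19.54−19.13) = -0.79 − 0.41 = -1.20; fold change = 2^1.20 = 2.297
CG13511: ΔΔCt = (19.02−19.60) − (21.69−19.13) = -0.58 − 2.56 = -3.14; fold change = 2^3.14 = 8.815
CG30880 has the largest |ΔΔCt| = 4.22.

18.636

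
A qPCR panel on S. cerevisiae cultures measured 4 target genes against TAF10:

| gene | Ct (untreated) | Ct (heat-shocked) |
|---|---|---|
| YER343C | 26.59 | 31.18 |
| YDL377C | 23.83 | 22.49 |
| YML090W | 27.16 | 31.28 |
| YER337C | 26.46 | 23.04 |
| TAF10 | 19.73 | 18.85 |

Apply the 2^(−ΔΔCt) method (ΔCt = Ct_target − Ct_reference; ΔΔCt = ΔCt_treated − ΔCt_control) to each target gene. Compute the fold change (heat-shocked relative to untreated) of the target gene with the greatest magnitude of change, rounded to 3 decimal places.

YER343C: ΔΔCt = (31.18−18.85) − (26.59−19.73) = 12.33 − 6.86 = 5.47; fold change = 2^-5.47 = 0.023
YDL377C: ΔΔCt = (22.49−18.85) − (23.83−19.73) = 3.64 − 4.10 = -0.46; fold change = 2^0.46 = 1.376
YML090W: ΔΔCt = (31.28−18.85) − (27.16−19.73) = 12.43 − 7.43 = 5.00; fold change = 2^-5.00 = 0.031
YER337C: ΔΔCt = (23.04−18.85) − (26.46−19.73) = 4.19 − 6.73 = -2.54; fold change = 2^2.54 = 5.816
YER343C has the largest |ΔΔCt| = 5.47.

0.023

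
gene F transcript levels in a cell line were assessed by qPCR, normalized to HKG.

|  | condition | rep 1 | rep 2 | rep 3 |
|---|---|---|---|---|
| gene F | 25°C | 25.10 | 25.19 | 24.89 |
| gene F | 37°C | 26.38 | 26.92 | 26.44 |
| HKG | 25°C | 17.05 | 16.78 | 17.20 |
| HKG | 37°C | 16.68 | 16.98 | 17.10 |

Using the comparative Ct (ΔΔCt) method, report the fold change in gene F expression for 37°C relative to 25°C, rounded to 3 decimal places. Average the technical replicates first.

Mean Ct: gene F 25°C 25.060; gene F 37°C 26.580; HKG 25°C 17.010; HKG 37°C 16.920
ΔCt(25°C) = 25.060 − 17.010 = 8.050
ΔCt(37°C) = 26.580 − 16.920 = 9.660
ΔΔCt = 9.660 − 8.050 = 1.610
Fold change = 2^(−1.610) = 0.3276

0.328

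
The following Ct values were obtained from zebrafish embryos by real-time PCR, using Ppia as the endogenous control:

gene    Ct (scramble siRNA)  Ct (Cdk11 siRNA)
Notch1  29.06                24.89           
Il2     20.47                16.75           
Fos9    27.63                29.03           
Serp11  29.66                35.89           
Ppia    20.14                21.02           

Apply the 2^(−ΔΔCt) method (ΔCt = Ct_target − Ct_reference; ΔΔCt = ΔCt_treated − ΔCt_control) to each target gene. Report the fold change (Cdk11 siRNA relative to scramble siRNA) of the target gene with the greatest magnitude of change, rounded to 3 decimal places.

Notch1: ΔΔCt = (24.89−21.02) − (29.06−20.14) = 3.87 − 8.92 = -5.05; fold change = 2^5.05 = 33.128
Il2: ΔΔCt = (16.75−21.02) − (20.47−20.14) = -4.27 − 0.33 = -4.60; fold change = 2^4.60 = 24.251
Fos9: ΔΔCt = (29.03−21.02) − (27.63−20.14) = 8.01 − 7.49 = 0.52; fold change = 2^-0.52 = 0.697
Serp11: ΔΔCt = (35.89−21.02) − (29.66−20.14) = 14.87 − 9.52 = 5.35; fold change = 2^-5.35 = 0.025
Serp11 has the largest |ΔΔCt| = 5.35.

0.025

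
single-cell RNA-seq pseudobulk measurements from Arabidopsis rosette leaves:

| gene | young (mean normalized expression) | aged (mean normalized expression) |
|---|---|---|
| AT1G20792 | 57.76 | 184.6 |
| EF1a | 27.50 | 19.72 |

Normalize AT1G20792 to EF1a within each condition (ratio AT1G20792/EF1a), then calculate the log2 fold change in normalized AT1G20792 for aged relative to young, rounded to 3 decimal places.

2.156

AT1G20792/EF1a (young) = 57.76 / 27.50 = 2.1004
AT1G20792/EF1a (aged) = 184.6 / 19.72 = 9.3611
Fold change = 9.3611 / 2.1004 = 4.4569
log2(4.4569) = 2.1560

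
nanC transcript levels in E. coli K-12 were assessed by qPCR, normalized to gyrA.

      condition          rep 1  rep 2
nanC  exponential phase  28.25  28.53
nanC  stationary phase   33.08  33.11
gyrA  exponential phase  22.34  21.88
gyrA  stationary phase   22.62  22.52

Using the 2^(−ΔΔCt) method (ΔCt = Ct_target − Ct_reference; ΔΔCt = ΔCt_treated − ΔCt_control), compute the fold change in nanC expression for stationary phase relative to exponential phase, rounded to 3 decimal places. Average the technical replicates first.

0.053

Mean Ct: nanC exponential phase 28.390; nanC stationary phase 33.095; gyrA exponential phase 22.110; gyrA stationary phase 22.570
ΔCt(exponential phase) = 28.390 − 22.110 = 6.280
ΔCt(stationary phase) = 33.095 − 22.570 = 10.525
ΔΔCt = 10.525 − 6.280 = 4.245
Fold change = 2^(−4.245) = 0.0527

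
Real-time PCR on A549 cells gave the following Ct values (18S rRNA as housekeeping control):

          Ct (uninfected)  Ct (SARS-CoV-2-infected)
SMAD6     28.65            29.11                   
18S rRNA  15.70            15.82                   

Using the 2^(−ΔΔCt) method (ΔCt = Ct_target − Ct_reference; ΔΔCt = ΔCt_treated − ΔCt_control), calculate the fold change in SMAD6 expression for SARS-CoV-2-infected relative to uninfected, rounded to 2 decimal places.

ΔCt(uninfected) = 28.650 − 15.700 = 12.950
ΔCt(SARS-CoV-2-infected) = 29.110 − 15.820 = 13.290
ΔΔCt = 13.290 − 12.950 = 0.340
Fold change = 2^(−0.340) = 0.790

0.79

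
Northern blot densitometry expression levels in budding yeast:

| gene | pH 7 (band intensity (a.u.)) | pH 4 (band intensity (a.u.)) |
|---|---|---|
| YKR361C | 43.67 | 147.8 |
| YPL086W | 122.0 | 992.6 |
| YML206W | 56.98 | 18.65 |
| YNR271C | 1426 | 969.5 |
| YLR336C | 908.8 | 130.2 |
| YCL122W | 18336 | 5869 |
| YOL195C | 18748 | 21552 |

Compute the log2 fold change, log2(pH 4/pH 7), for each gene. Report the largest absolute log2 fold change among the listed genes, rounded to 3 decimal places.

log2(147.8/43.67) = 1.759  (YKR361C)
log2(992.6/122.0) = 3.024  (YPL086W)
log2(18.65/56.98) = -1.611  (YML206W)
log2(969.5/1426) = -0.557  (YNR271C)
log2(130.2/908.8) = -2.803  (YLR336C)
log2(5869/18336) = -1.643  (YCL122W)
log2(21552/18748) = 0.201  (YOL195C)
The largest magnitude belongs to YPL086W.

3.024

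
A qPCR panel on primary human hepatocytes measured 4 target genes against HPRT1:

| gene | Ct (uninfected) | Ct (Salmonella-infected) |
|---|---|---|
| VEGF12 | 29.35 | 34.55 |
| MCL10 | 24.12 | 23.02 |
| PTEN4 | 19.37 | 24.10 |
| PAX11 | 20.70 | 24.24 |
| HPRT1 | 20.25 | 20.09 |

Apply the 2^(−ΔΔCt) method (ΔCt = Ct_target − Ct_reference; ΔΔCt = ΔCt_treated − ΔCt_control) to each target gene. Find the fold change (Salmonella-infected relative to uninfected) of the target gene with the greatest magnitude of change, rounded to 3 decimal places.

VEGF12: ΔΔCt = (34.55−20.09) − (29.35−20.25) = 14.46 − 9.10 = 5.36; fold change = 2^-5.36 = 0.024
MCL10: ΔΔCt = (23.02−20.09) − (24.12−20.25) = 2.93 − 3.87 = -0.94; fold change = 2^0.94 = 1.919
PTEN4: ΔΔCt = (24.10−20.09) − (19.37−20.25) = 4.01 − (-0.88) = 4.89; fold change = 2^-4.89 = 0.034
PAX11: ΔΔCt = (24.24−20.09) − (20.70−20.25) = 4.15 − 0.45 = 3.70; fold change = 2^-3.70 = 0.077
VEGF12 has the largest |ΔΔCt| = 5.36.

0.024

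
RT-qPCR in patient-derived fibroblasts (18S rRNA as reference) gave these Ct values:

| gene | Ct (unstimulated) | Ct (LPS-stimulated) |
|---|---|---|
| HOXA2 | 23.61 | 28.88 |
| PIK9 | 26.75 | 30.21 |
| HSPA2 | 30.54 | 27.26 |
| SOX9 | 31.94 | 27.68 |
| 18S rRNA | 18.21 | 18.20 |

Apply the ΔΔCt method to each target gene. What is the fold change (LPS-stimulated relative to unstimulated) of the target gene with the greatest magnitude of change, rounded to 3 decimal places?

HOXA2: ΔΔCt = (28.88−18.20) − (23.61−18.21) = 10.68 − 5.40 = 5.28; fold change = 2^-5.28 = 0.026
PIK9: ΔΔCt = (30.21−18.20) − (26.75−18.21) = 12.01 − 8.54 = 3.47; fold change = 2^-3.47 = 0.090
HSPA2: ΔΔCt = (27.26−18.20) − (30.54−18.21) = 9.06 − 12.33 = -3.27; fold change = 2^3.27 = 9.646
SOX9: ΔΔCt = (27.68−18.20) − (31.94−18.21) = 9.48 − 13.73 = -4.25; fold change = 2^4.25 = 19.027
HOXA2 has the largest |ΔΔCt| = 5.28.

0.026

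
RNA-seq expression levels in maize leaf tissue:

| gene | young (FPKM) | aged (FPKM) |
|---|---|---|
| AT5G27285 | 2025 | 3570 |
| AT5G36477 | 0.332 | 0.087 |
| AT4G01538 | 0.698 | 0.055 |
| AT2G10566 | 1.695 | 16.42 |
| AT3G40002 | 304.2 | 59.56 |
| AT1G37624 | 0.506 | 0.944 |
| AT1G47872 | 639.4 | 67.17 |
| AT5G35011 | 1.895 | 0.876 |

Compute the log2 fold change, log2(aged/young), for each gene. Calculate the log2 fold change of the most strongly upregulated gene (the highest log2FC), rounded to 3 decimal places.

3.276

log2(3570/2025) = 0.818  (AT5G27285)
log2(0.087/0.332) = -1.932  (AT5G36477)
log2(0.055/0.698) = -3.666  (AT4G01538)
log2(16.42/1.695) = 3.276  (AT2G10566)
log2(59.56/304.2) = -2.353  (AT3G40002)
log2(0.944/0.506) = 0.900  (AT1G37624)
log2(67.17/639.4) = -3.251  (AT1G47872)
log2(0.876/1.895) = -1.113  (AT5G35011)
AT2G10566 is most strongly upregulated.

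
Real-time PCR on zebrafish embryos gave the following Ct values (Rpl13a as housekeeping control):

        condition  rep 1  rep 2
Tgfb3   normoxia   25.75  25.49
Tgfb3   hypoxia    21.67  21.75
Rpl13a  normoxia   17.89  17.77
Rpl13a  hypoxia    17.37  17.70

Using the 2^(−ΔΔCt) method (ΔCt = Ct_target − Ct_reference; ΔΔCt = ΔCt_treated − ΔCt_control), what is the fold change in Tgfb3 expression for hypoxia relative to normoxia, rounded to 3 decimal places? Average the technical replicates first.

12.252

Mean Ct: Tgfb3 normoxia 25.620; Tgfb3 hypoxia 21.710; Rpl13a normoxia 17.830; Rpl13a hypoxia 17.535
ΔCt(normoxia) = 25.620 − 17.830 = 7.790
ΔCt(hypoxia) = 21.710 − 17.535 = 4.175
ΔΔCt = 4.175 − 7.790 = -3.615
Fold change = 2^(−(-3.615)) = 2^3.615 = 12.2525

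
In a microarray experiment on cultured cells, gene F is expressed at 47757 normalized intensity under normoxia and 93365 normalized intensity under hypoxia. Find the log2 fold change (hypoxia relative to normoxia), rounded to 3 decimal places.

0.967

Fold change = 93365 / 47757 = 1.9550
log2(1.9550) = 0.9672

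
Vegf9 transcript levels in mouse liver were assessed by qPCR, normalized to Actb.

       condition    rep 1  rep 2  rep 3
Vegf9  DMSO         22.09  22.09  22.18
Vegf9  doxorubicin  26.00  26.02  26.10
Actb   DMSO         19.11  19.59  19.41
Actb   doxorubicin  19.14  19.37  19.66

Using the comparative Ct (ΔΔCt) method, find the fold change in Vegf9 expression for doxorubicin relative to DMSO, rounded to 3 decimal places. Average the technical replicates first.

0.067

Mean Ct: Vegf9 DMSO 22.120; Vegf9 doxorubicin 26.040; Actb DMSO 19.370; Actb doxorubicin 19.390
ΔCt(DMSO) = 22.120 − 19.370 = 2.750
ΔCt(doxorubicin) = 26.040 − 19.390 = 6.650
ΔΔCt = 6.650 − 2.750 = 3.900
Fold change = 2^(−3.900) = 0.0670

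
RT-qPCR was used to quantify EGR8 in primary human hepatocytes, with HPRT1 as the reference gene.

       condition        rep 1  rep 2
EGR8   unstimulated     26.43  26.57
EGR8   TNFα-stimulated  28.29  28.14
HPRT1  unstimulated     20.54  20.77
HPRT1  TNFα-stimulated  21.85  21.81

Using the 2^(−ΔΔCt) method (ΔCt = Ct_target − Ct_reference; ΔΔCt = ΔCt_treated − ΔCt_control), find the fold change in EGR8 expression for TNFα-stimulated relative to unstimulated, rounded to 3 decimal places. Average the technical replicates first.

0.688

Mean Ct: EGR8 unstimulated 26.500; EGR8 TNFα-stimulated 28.215; HPRT1 unstimulated 20.655; HPRT1 TNFα-stimulated 21.830
ΔCt(unstimulated) = 26.500 − 20.655 = 5.845
ΔCt(TNFα-stimulated) = 28.215 − 21.830 = 6.385
ΔΔCt = 6.385 − 5.845 = 0.540
Fold change = 2^(−0.540) = 0.6878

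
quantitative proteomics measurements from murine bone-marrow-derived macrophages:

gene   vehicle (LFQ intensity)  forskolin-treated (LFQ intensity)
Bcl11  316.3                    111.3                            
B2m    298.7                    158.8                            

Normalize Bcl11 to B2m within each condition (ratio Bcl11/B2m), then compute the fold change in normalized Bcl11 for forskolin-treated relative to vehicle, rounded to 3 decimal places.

Bcl11/B2m (vehicle) = 316.3 / 298.7 = 1.0589
Bcl11/B2m (forskolin-treated) = 111.3 / 158.8 = 0.70088
Fold change = 0.70088 / 1.0589 = 0.6619

0.662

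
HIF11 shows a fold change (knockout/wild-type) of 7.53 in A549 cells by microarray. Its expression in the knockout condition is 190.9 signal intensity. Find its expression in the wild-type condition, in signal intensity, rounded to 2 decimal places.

25.35

wild-type expression = 190.9 / 7.53 = 25.35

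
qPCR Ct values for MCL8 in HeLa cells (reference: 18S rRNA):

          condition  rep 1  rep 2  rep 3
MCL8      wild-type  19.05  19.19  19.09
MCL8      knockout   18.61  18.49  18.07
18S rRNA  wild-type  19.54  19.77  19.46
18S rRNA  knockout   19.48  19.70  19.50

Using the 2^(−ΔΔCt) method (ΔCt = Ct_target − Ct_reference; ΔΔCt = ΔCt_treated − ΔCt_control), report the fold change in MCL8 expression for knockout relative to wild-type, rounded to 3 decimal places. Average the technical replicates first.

Mean Ct: MCL8 wild-type 19.110; MCL8 knockout 18.390; 18S rRNA wild-type 19.590; 18S rRNA knockout 19.560
ΔCt(wild-type) = 19.110 − 19.590 = -0.480
ΔCt(knockout) = 18.390 − 19.560 = -1.170
ΔΔCt = -1.170 − (-0.480) = -0.690
Fold change = 2^(−(-0.690)) = 2^0.690 = 1.6133

1.613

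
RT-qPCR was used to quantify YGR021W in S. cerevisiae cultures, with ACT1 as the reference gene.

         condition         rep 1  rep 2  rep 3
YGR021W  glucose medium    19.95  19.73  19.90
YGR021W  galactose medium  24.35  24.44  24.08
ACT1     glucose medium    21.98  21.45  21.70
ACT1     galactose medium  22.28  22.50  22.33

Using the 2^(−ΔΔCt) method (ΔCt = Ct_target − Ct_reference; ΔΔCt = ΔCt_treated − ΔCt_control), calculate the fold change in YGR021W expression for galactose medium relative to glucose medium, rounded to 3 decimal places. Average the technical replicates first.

0.073

Mean Ct: YGR021W glucose medium 19.860; YGR021W galactose medium 24.290; ACT1 glucose medium 21.710; ACT1 galactose medium 22.370
ΔCt(glucose medium) = 19.860 − 21.710 = -1.850
ΔCt(galactose medium) = 24.290 − 22.370 = 1.920
ΔΔCt = 1.920 − (-1.850) = 3.770
Fold change = 2^(−3.770) = 0.0733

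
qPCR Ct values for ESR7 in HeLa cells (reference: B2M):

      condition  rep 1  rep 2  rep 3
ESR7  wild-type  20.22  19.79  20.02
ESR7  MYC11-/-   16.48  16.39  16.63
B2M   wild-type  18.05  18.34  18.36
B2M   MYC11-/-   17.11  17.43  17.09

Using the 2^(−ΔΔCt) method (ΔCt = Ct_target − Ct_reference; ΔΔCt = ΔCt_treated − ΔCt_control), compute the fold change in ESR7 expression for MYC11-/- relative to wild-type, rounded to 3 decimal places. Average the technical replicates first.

Mean Ct: ESR7 wild-type 20.010; ESR7 MYC11-/- 16.500; B2M wild-type 18.250; B2M MYC11-/- 17.210
ΔCt(wild-type) = 20.010 − 18.250 = 1.760
ΔCt(MYC11-/-) = 16.500 − 17.210 = -0.710
ΔΔCt = -0.710 − 1.760 = -2.470
Fold change = 2^(−(-2.470)) = 2^2.470 = 5.5404

5.540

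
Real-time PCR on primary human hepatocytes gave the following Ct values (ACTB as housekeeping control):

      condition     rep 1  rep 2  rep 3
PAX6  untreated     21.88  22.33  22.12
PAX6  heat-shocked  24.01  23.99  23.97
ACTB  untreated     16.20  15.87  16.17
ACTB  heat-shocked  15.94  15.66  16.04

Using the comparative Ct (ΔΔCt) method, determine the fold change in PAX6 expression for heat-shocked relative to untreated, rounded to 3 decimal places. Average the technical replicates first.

Mean Ct: PAX6 untreated 22.110; PAX6 heat-shocked 23.990; ACTB untreated 16.080; ACTB heat-shocked 15.880
ΔCt(untreated) = 22.110 − 16.080 = 6.030
ΔCt(heat-shocked) = 23.990 − 15.880 = 8.110
ΔΔCt = 8.110 − 6.030 = 2.080
Fold change = 2^(−2.080) = 0.2365

0.237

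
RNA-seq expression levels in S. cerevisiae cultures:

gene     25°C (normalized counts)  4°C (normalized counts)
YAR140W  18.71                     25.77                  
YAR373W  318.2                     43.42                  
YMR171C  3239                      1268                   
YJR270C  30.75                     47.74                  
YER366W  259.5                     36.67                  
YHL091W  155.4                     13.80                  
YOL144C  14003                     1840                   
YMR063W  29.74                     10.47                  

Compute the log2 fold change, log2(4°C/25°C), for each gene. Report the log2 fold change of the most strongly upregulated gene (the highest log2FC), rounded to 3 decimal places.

0.635

log2(25.77/18.71) = 0.462  (YAR140W)
log2(43.42/318.2) = -2.874  (YAR373W)
log2(1268/3239) = -1.353  (YMR171C)
log2(47.74/30.75) = 0.635  (YJR270C)
log2(36.67/259.5) = -2.823  (YER366W)
log2(13.80/155.4) = -3.493  (YHL091W)
log2(1840/14003) = -2.928  (YOL144C)
log2(10.47/29.74) = -1.506  (YMR063W)
YJR270C is most strongly upregulated.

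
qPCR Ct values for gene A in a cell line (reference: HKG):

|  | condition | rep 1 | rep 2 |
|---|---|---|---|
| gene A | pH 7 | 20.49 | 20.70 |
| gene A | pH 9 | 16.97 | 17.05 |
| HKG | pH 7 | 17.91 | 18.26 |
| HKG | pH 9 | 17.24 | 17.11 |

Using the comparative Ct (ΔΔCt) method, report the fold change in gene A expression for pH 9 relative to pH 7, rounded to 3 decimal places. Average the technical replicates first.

Mean Ct: gene A pH 7 20.595; gene A pH 9 17.010; HKG pH 7 18.085; HKG pH 9 17.175
ΔCt(pH 7) = 20.595 − 18.085 = 2.510
ΔCt(pH 9) = 17.010 − 17.175 = -0.165
ΔΔCt = -0.165 − 2.510 = -2.675
Fold change = 2^(−(-2.675)) = 2^2.675 = 6.3864

6.386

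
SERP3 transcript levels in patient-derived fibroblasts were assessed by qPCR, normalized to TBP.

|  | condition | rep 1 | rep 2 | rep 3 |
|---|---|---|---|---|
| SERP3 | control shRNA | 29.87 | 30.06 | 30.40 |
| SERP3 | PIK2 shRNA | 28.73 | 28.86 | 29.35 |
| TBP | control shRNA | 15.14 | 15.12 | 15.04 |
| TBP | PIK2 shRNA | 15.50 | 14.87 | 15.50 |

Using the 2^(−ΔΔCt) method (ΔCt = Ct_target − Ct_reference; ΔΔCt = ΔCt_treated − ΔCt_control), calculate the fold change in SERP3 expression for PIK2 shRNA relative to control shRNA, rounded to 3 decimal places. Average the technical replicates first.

2.497

Mean Ct: SERP3 control shRNA 30.110; SERP3 PIK2 shRNA 28.980; TBP control shRNA 15.100; TBP PIK2 shRNA 15.290
ΔCt(control shRNA) = 30.110 − 15.100 = 15.010
ΔCt(PIK2 shRNA) = 28.980 − 15.290 = 13.690
ΔΔCt = 13.690 − 15.010 = -1.320
Fold change = 2^(−(-1.320)) = 2^1.320 = 2.4967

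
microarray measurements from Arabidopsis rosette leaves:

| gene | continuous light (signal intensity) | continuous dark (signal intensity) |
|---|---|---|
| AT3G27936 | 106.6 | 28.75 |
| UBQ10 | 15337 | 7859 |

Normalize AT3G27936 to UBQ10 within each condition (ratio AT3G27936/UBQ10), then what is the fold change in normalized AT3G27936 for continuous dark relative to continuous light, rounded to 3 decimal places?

0.526

AT3G27936/UBQ10 (continuous light) = 106.6 / 15337 = 0.0069505
AT3G27936/UBQ10 (continuous dark) = 28.75 / 7859 = 0.0036582
Fold change = 0.0036582 / 0.0069505 = 0.5263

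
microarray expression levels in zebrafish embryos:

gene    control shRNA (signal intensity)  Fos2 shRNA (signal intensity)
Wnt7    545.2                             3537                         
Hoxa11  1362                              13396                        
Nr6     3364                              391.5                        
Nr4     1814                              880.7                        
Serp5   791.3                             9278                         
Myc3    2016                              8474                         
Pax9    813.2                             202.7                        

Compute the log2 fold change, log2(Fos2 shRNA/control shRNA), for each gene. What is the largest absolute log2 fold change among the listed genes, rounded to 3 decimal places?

log2(3537/545.2) = 2.698  (Wnt7)
log2(13396/1362) = 3.298  (Hoxa11)
log2(391.5/3364) = -3.103  (Nr6)
log2(880.7/1814) = -1.042  (Nr4)
log2(9278/791.3) = 3.552  (Serp5)
log2(8474/2016) = 2.072  (Myc3)
log2(202.7/813.2) = -2.004  (Pax9)
The largest magnitude belongs to Serp5.

3.552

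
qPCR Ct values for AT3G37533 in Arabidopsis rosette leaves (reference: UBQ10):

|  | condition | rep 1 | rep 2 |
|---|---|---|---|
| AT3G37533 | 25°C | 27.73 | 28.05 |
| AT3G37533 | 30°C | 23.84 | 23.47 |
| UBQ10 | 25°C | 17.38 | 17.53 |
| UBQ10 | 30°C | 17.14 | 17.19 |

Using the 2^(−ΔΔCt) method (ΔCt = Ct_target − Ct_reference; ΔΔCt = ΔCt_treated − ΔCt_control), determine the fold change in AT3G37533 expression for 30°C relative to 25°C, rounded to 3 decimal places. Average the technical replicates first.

15.402

Mean Ct: AT3G37533 25°C 27.890; AT3G37533 30°C 23.655; UBQ10 25°C 17.455; UBQ10 30°C 17.165
ΔCt(25°C) = 27.890 − 17.455 = 10.435
ΔCt(30°C) = 23.655 − 17.165 = 6.490
ΔΔCt = 6.490 − 10.435 = -3.945
Fold change = 2^(−(-3.945)) = 2^3.945 = 15.4015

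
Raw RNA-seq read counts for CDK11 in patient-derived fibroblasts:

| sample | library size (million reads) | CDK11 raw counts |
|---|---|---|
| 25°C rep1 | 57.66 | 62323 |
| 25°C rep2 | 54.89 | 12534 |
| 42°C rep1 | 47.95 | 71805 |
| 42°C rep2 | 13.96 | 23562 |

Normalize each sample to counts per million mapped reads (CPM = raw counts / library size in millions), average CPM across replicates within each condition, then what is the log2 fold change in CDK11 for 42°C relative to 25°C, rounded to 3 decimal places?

1.283

CPM(25°C rep1) = 62323 / 57.66 = 1080.8706
CPM(25°C rep2) = 12534 / 54.89 = 228.3476
CPM(42°C rep1) = 71805 / 47.95 = 1497.4974
CPM(42°C rep2) = 23562 / 13.96 = 1687.8223
mean CPM(25°C) = 654.6091; mean CPM(42°C) = 1592.6599
Fold change = 1592.6599 / 654.6091 = 2.43299
log2(2.43299) = 1.2827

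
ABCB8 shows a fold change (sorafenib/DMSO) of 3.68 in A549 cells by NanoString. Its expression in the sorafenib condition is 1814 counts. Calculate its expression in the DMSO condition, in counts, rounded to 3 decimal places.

DMSO expression = 1814 / 3.68 = 492.935

492.935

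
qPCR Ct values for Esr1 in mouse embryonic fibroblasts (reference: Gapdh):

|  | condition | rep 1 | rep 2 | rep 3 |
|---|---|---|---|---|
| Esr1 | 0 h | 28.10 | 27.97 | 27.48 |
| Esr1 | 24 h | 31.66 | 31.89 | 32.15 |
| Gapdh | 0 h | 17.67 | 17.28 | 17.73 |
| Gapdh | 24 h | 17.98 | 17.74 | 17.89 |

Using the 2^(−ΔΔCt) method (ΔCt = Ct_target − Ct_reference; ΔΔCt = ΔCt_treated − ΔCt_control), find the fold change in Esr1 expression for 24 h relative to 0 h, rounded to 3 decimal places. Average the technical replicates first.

0.075

Mean Ct: Esr1 0 h 27.850; Esr1 24 h 31.900; Gapdh 0 h 17.560; Gapdh 24 h 17.870
ΔCt(0 h) = 27.850 − 17.560 = 10.290
ΔCt(24 h) = 31.900 − 17.870 = 14.030
ΔΔCt = 14.030 − 10.290 = 3.740
Fold change = 2^(−3.740) = 0.0748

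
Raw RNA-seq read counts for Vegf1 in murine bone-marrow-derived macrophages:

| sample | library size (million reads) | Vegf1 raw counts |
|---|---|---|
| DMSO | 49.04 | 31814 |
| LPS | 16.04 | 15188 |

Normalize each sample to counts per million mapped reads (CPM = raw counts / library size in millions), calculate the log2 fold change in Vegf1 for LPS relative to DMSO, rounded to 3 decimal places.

CPM(DMSO) = 31814 / 49.04 = 648.7357
CPM(LPS) = 15188 / 16.04 = 946.8828
Fold change = 946.8828 / 648.7357 = 1.45958
log2(1.45958) = 0.5456

0.546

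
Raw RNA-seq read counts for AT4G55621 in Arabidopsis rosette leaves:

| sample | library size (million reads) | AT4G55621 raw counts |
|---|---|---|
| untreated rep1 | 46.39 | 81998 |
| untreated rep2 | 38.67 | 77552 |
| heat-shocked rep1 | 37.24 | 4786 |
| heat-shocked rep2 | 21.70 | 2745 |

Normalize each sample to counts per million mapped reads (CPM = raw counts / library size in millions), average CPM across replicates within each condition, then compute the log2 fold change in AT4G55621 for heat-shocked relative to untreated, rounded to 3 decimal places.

CPM(untreated rep1) = 81998 / 46.39 = 1767.5792
CPM(untreated rep2) = 77552 / 38.67 = 2005.4823
CPM(heat-shocked rep1) = 4786 / 37.24 = 128.5177
CPM(heat-shocked rep2) = 2745 / 21.70 = 126.4977
mean CPM(untreated) = 1886.5308; mean CPM(heat-shocked) = 127.5077
Fold change = 127.5077 / 1886.5308 = 0.06759
log2(0.06759) = -3.8871

-3.887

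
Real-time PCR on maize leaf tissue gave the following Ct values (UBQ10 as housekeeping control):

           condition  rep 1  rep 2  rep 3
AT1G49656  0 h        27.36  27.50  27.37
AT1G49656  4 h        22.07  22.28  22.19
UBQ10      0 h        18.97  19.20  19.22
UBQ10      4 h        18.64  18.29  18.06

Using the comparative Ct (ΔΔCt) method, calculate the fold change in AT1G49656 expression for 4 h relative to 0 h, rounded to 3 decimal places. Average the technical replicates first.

21.556

Mean Ct: AT1G49656 0 h 27.410; AT1G49656 4 h 22.180; UBQ10 0 h 19.130; UBQ10 4 h 18.330
ΔCt(0 h) = 27.410 − 19.130 = 8.280
ΔCt(4 h) = 22.180 − 18.330 = 3.850
ΔΔCt = 3.850 − 8.280 = -4.430
Fold change = 2^(−(-4.430)) = 2^4.430 = 21.5557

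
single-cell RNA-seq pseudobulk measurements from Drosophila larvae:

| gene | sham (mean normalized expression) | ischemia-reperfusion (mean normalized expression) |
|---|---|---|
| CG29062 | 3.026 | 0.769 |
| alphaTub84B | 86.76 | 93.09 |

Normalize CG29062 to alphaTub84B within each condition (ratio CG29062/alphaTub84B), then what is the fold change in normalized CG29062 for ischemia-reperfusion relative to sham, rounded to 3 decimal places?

0.237

CG29062/alphaTub84B (sham) = 3.026 / 86.76 = 0.034878
CG29062/alphaTub84B (ischemia-reperfusion) = 0.769 / 93.09 = 0.0082608
Fold change = 0.0082608 / 0.034878 = 0.2369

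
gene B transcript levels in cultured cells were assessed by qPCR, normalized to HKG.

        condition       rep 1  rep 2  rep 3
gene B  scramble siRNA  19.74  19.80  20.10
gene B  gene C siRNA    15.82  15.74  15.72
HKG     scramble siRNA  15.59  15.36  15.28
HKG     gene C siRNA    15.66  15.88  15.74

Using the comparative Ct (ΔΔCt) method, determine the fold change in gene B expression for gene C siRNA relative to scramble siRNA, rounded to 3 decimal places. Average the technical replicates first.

Mean Ct: gene B scramble siRNA 19.880; gene B gene C siRNA 15.760; HKG scramble siRNA 15.410; HKG gene C siRNA 15.760
ΔCt(scramble siRNA) = 19.880 − 15.410 = 4.470
ΔCt(gene C siRNA) = 15.760 − 15.760 = 0.000
ΔΔCt = 0.000 − 4.470 = -4.470
Fold change = 2^(−(-4.470)) = 2^4.470 = 22.1618

22.162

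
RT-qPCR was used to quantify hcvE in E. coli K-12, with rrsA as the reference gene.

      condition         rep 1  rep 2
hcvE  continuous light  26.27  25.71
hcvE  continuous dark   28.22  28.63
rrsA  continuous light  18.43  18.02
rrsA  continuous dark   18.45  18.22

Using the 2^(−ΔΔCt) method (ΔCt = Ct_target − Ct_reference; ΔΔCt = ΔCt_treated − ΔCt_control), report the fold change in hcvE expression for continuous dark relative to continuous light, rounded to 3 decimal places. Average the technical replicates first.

Mean Ct: hcvE continuous light 25.990; hcvE continuous dark 28.425; rrsA continuous light 18.225; rrsA continuous dark 18.335
ΔCt(continuous light) = 25.990 − 18.225 = 7.765
ΔCt(continuous dark) = 28.425 − 18.335 = 10.090
ΔΔCt = 10.090 − 7.765 = 2.325
Fold change = 2^(−2.325) = 0.1996

0.200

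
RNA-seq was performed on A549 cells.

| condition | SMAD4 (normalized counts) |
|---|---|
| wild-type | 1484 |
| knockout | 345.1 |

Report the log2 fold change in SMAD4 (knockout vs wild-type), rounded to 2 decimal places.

Fold change = 345.1 / 1484 = 0.2325
log2(0.2325) = -2.104

-2.10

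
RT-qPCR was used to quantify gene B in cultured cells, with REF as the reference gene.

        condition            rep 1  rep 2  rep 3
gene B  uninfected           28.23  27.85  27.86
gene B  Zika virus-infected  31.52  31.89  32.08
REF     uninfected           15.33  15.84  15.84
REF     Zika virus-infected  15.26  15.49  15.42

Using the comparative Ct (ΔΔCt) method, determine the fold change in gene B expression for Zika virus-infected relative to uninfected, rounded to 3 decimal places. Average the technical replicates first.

0.057

Mean Ct: gene B uninfected 27.980; gene B Zika virus-infected 31.830; REF uninfected 15.670; REF Zika virus-infected 15.390
ΔCt(uninfected) = 27.980 − 15.670 = 12.310
ΔCt(Zika virus-infected) = 31.830 − 15.390 = 16.440
ΔΔCt = 16.440 − 12.310 = 4.130
Fold change = 2^(−4.130) = 0.0571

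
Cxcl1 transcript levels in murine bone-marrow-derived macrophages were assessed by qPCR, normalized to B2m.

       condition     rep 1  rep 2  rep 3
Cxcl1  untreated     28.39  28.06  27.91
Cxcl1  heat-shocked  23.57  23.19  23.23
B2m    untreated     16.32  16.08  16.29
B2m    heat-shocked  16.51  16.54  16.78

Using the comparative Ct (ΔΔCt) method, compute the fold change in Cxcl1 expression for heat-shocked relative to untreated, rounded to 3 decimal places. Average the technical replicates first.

36.002

Mean Ct: Cxcl1 untreated 28.120; Cxcl1 heat-shocked 23.330; B2m untreated 16.230; B2m heat-shocked 16.610
ΔCt(untreated) = 28.120 − 16.230 = 11.890
ΔCt(heat-shocked) = 23.330 − 16.610 = 6.720
ΔΔCt = 6.720 − 11.890 = -5.170
Fold change = 2^(−(-5.170)) = 2^5.170 = 36.0019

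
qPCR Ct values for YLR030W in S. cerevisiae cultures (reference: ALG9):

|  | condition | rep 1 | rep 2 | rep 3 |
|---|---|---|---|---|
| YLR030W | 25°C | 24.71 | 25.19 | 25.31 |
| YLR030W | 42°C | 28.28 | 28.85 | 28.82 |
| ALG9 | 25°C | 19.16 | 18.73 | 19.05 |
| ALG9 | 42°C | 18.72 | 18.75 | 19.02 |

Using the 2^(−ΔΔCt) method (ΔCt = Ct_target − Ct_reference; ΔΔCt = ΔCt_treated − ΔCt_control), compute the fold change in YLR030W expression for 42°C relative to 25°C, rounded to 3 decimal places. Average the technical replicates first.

Mean Ct: YLR030W 25°C 25.070; YLR030W 42°C 28.650; ALG9 25°C 18.980; ALG9 42°C 18.830
ΔCt(25°C) = 25.070 − 18.980 = 6.090
ΔCt(42°C) = 28.650 − 18.830 = 9.820
ΔΔCt = 9.820 − 6.090 = 3.730
Fold change = 2^(−3.730) = 0.0754

0.075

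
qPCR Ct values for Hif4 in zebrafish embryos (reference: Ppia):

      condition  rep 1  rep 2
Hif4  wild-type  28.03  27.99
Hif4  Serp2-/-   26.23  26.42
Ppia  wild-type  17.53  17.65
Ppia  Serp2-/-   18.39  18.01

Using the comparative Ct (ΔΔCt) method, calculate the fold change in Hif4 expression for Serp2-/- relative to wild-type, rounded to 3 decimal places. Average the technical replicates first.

4.908

Mean Ct: Hif4 wild-type 28.010; Hif4 Serp2-/- 26.325; Ppia wild-type 17.590; Ppia Serp2-/- 18.200
ΔCt(wild-type) = 28.010 − 17.590 = 10.420
ΔCt(Serp2-/-) = 26.325 − 18.200 = 8.125
ΔΔCt = 8.125 − 10.420 = -2.295
Fold change = 2^(−(-2.295)) = 2^2.295 = 4.9075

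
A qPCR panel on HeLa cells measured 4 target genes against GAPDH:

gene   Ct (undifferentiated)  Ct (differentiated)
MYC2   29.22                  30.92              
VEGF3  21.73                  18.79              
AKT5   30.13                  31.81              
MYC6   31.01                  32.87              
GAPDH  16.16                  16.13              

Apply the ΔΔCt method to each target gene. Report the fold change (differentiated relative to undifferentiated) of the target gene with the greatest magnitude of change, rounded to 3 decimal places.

MYC2: ΔΔCt = (30.92−16.13) − (29.22−16.16) = 14.79 − 13.06 = 1.73; fold change = 2^-1.73 = 0.301
VEGF3: ΔΔCt = (18.79−16.13) − (21.73−16.16) = 2.66 − 5.57 = -2.91; fold change = 2^2.91 = 7.516
AKT5: ΔΔCt = (31.81−16.13) − (30.13−16.16) = 15.68 − 13.97 = 1.71; fold change = 2^-1.71 = 0.306
MYC6: ΔΔCt = (32.87−16.13) − (31.01−16.16) = 16.74 − 14.85 = 1.89; fold change = 2^-1.89 = 0.270
VEGF3 has the largest |ΔΔCt| = 2.91.

7.516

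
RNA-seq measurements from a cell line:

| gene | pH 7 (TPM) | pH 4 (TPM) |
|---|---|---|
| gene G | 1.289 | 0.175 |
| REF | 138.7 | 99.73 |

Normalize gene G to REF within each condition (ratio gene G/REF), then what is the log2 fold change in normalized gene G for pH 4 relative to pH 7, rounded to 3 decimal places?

-2.405

gene G/REF (pH 7) = 1.289 / 138.7 = 0.0092934
gene G/REF (pH 4) = 0.175 / 99.73 = 0.0017547
Fold change = 0.0017547 / 0.0092934 = 0.1888
log2(0.1888) = -2.4050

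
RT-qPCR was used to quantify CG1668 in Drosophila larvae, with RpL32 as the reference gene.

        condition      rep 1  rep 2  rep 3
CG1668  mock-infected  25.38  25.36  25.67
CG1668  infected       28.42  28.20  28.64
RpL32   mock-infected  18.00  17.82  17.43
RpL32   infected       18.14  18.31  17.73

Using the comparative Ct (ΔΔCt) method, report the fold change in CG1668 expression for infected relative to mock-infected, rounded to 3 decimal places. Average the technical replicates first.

0.160

Mean Ct: CG1668 mock-infected 25.470; CG1668 infected 28.420; RpL32 mock-infected 17.750; RpL32 infected 18.060
ΔCt(mock-infected) = 25.470 − 17.750 = 7.720
ΔCt(infected) = 28.420 − 18.060 = 10.360
ΔΔCt = 10.360 − 7.720 = 2.640
Fold change = 2^(−2.640) = 0.1604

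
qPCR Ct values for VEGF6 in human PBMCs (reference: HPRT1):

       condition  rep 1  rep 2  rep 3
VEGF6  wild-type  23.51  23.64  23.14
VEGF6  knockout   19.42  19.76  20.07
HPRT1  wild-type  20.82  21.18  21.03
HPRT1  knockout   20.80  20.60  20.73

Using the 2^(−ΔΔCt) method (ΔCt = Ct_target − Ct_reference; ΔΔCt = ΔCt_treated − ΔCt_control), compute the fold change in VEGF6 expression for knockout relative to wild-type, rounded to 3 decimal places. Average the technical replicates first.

Mean Ct: VEGF6 wild-type 23.430; VEGF6 knockout 19.750; HPRT1 wild-type 21.010; HPRT1 knockout 20.710
ΔCt(wild-type) = 23.430 − 21.010 = 2.420
ΔCt(knockout) = 19.750 − 20.710 = -0.960
ΔΔCt = -0.960 − 2.420 = -3.380
Fold change = 2^(−(-3.380)) = 2^3.380 = 10.4107

10.411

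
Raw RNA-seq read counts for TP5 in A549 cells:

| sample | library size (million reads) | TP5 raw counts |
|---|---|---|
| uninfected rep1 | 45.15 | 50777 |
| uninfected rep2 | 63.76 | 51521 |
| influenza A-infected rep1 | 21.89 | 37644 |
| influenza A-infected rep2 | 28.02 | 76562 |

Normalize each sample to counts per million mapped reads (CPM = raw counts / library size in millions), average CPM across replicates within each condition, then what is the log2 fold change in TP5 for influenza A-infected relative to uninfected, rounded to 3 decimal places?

CPM(uninfected rep1) = 50777 / 45.15 = 1124.6290
CPM(uninfected rep2) = 51521 / 63.76 = 808.0458
CPM(influenza A-infected rep1) = 37644 / 21.89 = 1719.6894
CPM(influenza A-infected rep2) = 76562 / 28.02 = 2732.4054
mean CPM(uninfected) = 966.3374; mean CPM(influenza A-infected) = 2226.0474
Fold change = 2226.0474 / 966.3374 = 2.30359
log2(2.30359) = 1.2039

1.204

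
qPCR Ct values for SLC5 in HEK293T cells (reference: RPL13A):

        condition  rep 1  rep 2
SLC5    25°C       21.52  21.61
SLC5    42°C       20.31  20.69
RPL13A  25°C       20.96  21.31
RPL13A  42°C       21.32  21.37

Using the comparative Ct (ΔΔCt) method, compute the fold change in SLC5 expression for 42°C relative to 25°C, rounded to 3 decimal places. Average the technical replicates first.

2.420

Mean Ct: SLC5 25°C 21.565; SLC5 42°C 20.500; RPL13A 25°C 21.135; RPL13A 42°C 21.345
ΔCt(25°C) = 21.565 − 21.135 = 0.430
ΔCt(42°C) = 20.500 − 21.345 = -0.845
ΔΔCt = -0.845 − 0.430 = -1.275
Fold change = 2^(−(-1.275)) = 2^1.275 = 2.4200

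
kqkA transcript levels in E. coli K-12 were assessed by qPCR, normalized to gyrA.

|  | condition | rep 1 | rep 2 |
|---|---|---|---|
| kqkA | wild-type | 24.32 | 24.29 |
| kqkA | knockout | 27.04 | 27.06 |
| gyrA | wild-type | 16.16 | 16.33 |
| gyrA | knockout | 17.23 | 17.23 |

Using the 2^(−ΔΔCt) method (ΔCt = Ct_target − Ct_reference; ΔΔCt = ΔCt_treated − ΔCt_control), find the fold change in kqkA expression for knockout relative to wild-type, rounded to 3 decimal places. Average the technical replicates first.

Mean Ct: kqkA wild-type 24.305; kqkA knockout 27.050; gyrA wild-type 16.245; gyrA knockout 17.230
ΔCt(wild-type) = 24.305 − 16.245 = 8.060
ΔCt(knockout) = 27.050 − 17.230 = 9.820
ΔΔCt = 9.820 − 8.060 = 1.760
Fold change = 2^(−1.760) = 0.2952

0.295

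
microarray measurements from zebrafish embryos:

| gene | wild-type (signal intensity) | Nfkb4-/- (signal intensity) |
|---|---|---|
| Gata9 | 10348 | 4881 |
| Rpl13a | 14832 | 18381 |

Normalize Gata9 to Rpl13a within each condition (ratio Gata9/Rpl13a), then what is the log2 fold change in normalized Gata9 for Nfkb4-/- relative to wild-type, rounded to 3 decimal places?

-1.394

Gata9/Rpl13a (wild-type) = 10348 / 14832 = 0.69768
Gata9/Rpl13a (Nfkb4-/-) = 4881 / 18381 = 0.26555
Fold change = 0.26555 / 0.69768 = 0.3806
log2(0.3806) = -1.3936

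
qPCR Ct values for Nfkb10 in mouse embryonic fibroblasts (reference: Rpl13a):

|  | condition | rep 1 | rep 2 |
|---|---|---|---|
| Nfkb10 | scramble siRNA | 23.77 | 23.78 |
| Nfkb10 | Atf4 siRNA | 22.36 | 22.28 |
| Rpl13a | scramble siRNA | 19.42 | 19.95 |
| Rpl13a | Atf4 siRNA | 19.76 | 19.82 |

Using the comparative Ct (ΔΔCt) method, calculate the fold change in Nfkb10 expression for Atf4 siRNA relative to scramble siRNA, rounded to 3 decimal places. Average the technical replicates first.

2.949

Mean Ct: Nfkb10 scramble siRNA 23.775; Nfkb10 Atf4 siRNA 22.320; Rpl13a scramble siRNA 19.685; Rpl13a Atf4 siRNA 19.790
ΔCt(scramble siRNA) = 23.775 − 19.685 = 4.090
ΔCt(Atf4 siRNA) = 22.320 − 19.790 = 2.530
ΔΔCt = 2.530 − 4.090 = -1.560
Fold change = 2^(−(-1.560)) = 2^1.560 = 2.9485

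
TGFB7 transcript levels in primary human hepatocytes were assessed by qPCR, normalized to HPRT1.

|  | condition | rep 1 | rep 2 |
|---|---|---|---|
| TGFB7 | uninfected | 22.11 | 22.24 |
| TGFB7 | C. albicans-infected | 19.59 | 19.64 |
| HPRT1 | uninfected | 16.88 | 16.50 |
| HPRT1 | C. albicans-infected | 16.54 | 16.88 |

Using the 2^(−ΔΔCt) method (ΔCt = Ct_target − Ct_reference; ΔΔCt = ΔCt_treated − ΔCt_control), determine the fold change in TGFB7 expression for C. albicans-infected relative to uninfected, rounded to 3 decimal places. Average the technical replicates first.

Mean Ct: TGFB7 uninfected 22.175; TGFB7 C. albicans-infected 19.615; HPRT1 uninfected 16.690; HPRT1 C. albicans-infected 16.710
ΔCt(uninfected) = 22.175 − 16.690 = 5.485
ΔCt(C. albicans-infected) = 19.615 − 16.710 = 2.905
ΔΔCt = 2.905 − 5.485 = -2.580
Fold change = 2^(−(-2.580)) = 2^2.580 = 5.9794

5.979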